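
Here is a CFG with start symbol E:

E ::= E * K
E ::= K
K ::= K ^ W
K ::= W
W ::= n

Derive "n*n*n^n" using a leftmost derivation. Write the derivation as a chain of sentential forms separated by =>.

E => E*K   [E ::= E * K]
E*K => E*K*K   [E ::= E * K]
E*K*K => K*K*K   [E ::= K]
K*K*K => W*K*K   [K ::= W]
W*K*K => n*K*K   [W ::= n]
n*K*K => n*W*K   [K ::= W]
n*W*K => n*n*K   [W ::= n]
n*n*K => n*n*K^W   [K ::= K ^ W]
n*n*K^W => n*n*W^W   [K ::= W]
n*n*W^W => n*n*n^W   [W ::= n]
n*n*n^W => n*n*n^n   [W ::= n]

E=>E*K=>E*K*K=>K*K*K=>W*K*K=>n*K*K=>n*W*K=>n*n*K=>n*n*K^W=>n*n*W^W=>n*n*n^W=>n*n*n^n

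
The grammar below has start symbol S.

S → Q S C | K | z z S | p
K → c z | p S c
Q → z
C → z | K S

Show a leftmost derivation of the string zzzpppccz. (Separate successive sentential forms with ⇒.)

S ⇒ zzS   [S → z z S]
zzS ⇒ zzQSC   [S → Q S C]
zzQSC ⇒ zzzSC   [Q → z]
zzzSC ⇒ zzzKC   [S → K]
zzzKC ⇒ zzzpScC   [K → p S c]
zzzpScC ⇒ zzzpKcC   [S → K]
zzzpKcC ⇒ zzzppSccC   [K → p S c]
zzzppSccC ⇒ zzzpppccC   [S → p]
zzzpppccC ⇒ zzzpppccz   [C → z]

S ⇒ zzS ⇒ zzQSC ⇒ zzzSC ⇒ zzzKC ⇒ zzzpScC ⇒ zzzpKcC ⇒ zzzppSccC ⇒ zzzpppccC ⇒ zzzpppccz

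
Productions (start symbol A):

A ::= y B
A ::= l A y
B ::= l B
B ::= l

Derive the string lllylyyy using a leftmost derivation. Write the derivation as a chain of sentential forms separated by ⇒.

A ⇒ lAy ⇒ llAyy ⇒ lllAyyy ⇒ lllyByyy ⇒ lllylyyy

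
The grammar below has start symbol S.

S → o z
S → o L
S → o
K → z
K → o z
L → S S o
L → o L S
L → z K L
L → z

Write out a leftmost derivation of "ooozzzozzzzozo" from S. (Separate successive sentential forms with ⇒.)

S ⇒ oL   [S → o L]
oL ⇒ ooLS   [L → o L S]
ooLS ⇒ oooLSS   [L → o L S]
oooLSS ⇒ ooozKLSS   [L → z K L]
ooozKLSS ⇒ ooozzLSS   [K → z]
ooozzLSS ⇒ ooozzzKLSS   [L → z K L]
ooozzzKLSS ⇒ ooozzzozLSS   [K → o z]
ooozzzozLSS ⇒ ooozzzozzKLSS   [L → z K L]
ooozzzozzKLSS ⇒ ooozzzozzzLSS   [K → z]
ooozzzozzzLSS ⇒ ooozzzozzzzSS   [L → z]
ooozzzozzzzSS ⇒ ooozzzozzzzozS   [S → o z]
ooozzzozzzzozS ⇒ ooozzzozzzzozo   [S → o]

S ⇒ oL ⇒ ooLS ⇒ oooLSS ⇒ ooozKLSS ⇒ ooozzLSS ⇒ ooozzzKLSS ⇒ ooozzzozLSS ⇒ ooozzzozzKLSS ⇒ ooozzzozzzLSS ⇒ ooozzzozzzzSS ⇒ ooozzzozzzzozS ⇒ ooozzzozzzzozo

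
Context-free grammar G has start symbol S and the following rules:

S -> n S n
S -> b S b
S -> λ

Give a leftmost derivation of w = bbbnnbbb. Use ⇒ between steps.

S ⇒ bSb   [S -> b S b]
bSb ⇒ bbSbb   [S -> b S b]
bbSbb ⇒ bbbSbbb   [S -> b S b]
bbbSbbb ⇒ bbbnSnbbb   [S -> n S n]
bbbnSnbbb ⇒ bbbnnbbb   [S -> λ]

S⇒bSb⇒bbSbb⇒bbbSbbb⇒bbbnSnbbb⇒bbbnnbbb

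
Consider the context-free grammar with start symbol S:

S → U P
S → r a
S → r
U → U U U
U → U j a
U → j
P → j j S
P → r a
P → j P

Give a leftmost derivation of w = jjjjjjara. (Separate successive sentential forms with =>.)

S => UP => UjaP => UUUjaP => jUUjaP => jUUUUjaP => jjUUUjaP => jjjUUjaP => jjjjUjaP => jjjjjjaP => jjjjjjara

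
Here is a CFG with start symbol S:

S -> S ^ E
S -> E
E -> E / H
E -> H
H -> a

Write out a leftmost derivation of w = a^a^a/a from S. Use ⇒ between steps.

S ⇒ S^E ⇒ S^E^E ⇒ E^E^E ⇒ H^E^E ⇒ a^E^E ⇒ a^H^E ⇒ a^a^E ⇒ a^a^E/H ⇒ a^a^H/H ⇒ a^a^a/H ⇒ a^a^a/a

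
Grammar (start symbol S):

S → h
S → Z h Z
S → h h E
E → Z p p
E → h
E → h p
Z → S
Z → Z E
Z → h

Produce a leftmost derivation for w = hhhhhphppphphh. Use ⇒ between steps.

S ⇒ ZhZ ⇒ ZEhZ ⇒ SEhZ ⇒ hhEEhZ ⇒ hhZppEhZ ⇒ hhZEppEhZ ⇒ hhZEEppEhZ ⇒ hhZEEEppEhZ ⇒ hhhEEEppEhZ ⇒ hhhhEEppEhZ ⇒ hhhhhpEppEhZ ⇒ hhhhhphpppEhZ ⇒ hhhhhphppphphZ ⇒ hhhhhphppphphh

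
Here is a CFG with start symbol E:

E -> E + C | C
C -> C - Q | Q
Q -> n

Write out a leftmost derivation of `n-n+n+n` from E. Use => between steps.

E => E+C => E+C+C => C+C+C => C-Q+C+C => Q-Q+C+C => n-Q+C+C => n-n+C+C => n-n+Q+C => n-n+n+C => n-n+n+Q => n-n+n+n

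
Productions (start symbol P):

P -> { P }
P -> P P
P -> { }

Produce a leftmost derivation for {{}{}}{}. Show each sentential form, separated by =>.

P => PP   [P -> P P]
PP => {P}P   [P -> { P }]
{P}P => {PP}P   [P -> P P]
{PP}P => {{}P}P   [P -> { }]
{{}P}P => {{}{}}P   [P -> { }]
{{}{}}P => {{}{}}{}   [P -> { }]

P => PP => {P}P => {PP}P => {{}P}P => {{}{}}P => {{}{}}{}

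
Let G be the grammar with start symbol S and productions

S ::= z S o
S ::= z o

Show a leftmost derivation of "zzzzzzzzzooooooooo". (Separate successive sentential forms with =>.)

S => zSo => zzSoo => zzzSooo => zzzzSoooo => zzzzzSooooo => zzzzzzSoooooo => zzzzzzzSooooooo => zzzzzzzzSoooooooo => zzzzzzzzzooooooooo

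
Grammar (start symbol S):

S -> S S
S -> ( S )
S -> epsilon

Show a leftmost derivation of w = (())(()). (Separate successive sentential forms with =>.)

S => SS   [S -> S S]
SS => SSS   [S -> S S]
SSS => (S)SS   [S -> ( S )]
(S)SS => ((S))SS   [S -> ( S )]
((S))SS => (())SS   [S -> epsilon]
(())SS => (())(S)S   [S -> ( S )]
(())(S)S => (())((S))S   [S -> ( S )]
(())((S))S => (())(())S   [S -> epsilon]
(())(())S => (())(())   [S -> epsilon]

S=>SS=>SSS=>(S)SS=>((S))SS=>(())SS=>(())(S)S=>(())((S))S=>(())(())S=>(())(())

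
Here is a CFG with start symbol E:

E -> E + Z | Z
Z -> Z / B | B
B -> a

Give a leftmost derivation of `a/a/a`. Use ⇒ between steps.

E⇒Z⇒Z/B⇒Z/B/B⇒B/B/B⇒a/B/B⇒a/a/B⇒a/a/a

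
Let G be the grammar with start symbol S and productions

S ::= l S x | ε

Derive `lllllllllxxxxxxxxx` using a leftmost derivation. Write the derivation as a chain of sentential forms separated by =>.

S => lSx => llSxx => lllSxxx => llllSxxxx => lllllSxxxxx => llllllSxxxxxx => lllllllSxxxxxxx => llllllllSxxxxxxxx => lllllllllSxxxxxxxxx => lllllllllxxxxxxxxx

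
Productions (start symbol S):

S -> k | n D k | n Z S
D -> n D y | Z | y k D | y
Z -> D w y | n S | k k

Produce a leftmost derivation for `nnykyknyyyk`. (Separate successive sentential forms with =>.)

S => nDk   [S -> n D k]
nDk => nnDyk   [D -> n D y]
nnDyk => nnykDyk   [D -> y k D]
nnykDyk => nnykykDyk   [D -> y k D]
nnykykDyk => nnykyknDyyk   [D -> n D y]
nnykyknDyyk => nnykyknyyyk   [D -> y]

S=>nDk=>nnDyk=>nnykDyk=>nnykykDyk=>nnykyknDyyk=>nnykyknyyyk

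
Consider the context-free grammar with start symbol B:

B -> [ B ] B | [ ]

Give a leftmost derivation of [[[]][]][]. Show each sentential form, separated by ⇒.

B ⇒ [B]B ⇒ [[B]B]B ⇒ [[[]]B]B ⇒ [[[]][]]B ⇒ [[[]][]][]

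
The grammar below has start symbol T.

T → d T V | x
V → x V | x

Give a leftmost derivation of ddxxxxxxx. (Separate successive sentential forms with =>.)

T => dTV   [T → d T V]
dTV => ddTVV   [T → d T V]
ddTVV => ddxVV   [T → x]
ddxVV => ddxxVV   [V → x V]
ddxxVV => ddxxxVV   [V → x V]
ddxxxVV => ddxxxxVV   [V → x V]
ddxxxxVV => ddxxxxxVV   [V → x V]
ddxxxxxVV => ddxxxxxxV   [V → x]
ddxxxxxxV => ddxxxxxxx   [V → x]

T => dTV => ddTVV => ddxVV => ddxxVV => ddxxxVV => ddxxxxVV => ddxxxxxVV => ddxxxxxxV => ddxxxxxxx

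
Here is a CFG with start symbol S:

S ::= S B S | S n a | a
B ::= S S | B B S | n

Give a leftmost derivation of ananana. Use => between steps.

S => SBS   [S ::= S B S]
SBS => SBSBS   [S ::= S B S]
SBSBS => SBSBSBS   [S ::= S B S]
SBSBSBS => aBSBSBS   [S ::= a]
aBSBSBS => anSBSBS   [B ::= n]
anSBSBS => anaBSBS   [S ::= a]
anaBSBS => ananSBS   [B ::= n]
ananSBS => ananaBS   [S ::= a]
ananaBS => anananS   [B ::= n]
anananS => ananana   [S ::= a]

S=>SBS=>SBSBS=>SBSBSBS=>aBSBSBS=>anSBSBS=>anaBSBS=>ananSBS=>ananaBS=>anananS=>ananana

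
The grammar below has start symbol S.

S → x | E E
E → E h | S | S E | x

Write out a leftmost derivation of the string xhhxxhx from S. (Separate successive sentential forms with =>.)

S => EE   [S → E E]
EE => EhE   [E → E h]
EhE => SEhE   [E → S E]
SEhE => EEEhE   [S → E E]
EEEhE => EhEEhE   [E → E h]
EhEEhE => EhhEEhE   [E → E h]
EhhEEhE => xhhEEhE   [E → x]
xhhEEhE => xhhxEhE   [E → x]
xhhxEhE => xhhxxhE   [E → x]
xhhxxhE => xhhxxhx   [E → x]

S => EE => EhE => SEhE => EEEhE => EhEEhE => EhhEEhE => xhhEEhE => xhhxEhE => xhhxxhE => xhhxxhx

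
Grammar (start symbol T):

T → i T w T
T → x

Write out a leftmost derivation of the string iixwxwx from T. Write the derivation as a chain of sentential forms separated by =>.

T => iTwT => iiTwTwT => iixwTwT => iixwxwT => iixwxwx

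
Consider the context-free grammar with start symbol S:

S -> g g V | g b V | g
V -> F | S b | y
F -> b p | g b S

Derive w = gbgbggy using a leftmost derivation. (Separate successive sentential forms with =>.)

S => gbV => gbF => gbgbS => gbgbggV => gbgbggy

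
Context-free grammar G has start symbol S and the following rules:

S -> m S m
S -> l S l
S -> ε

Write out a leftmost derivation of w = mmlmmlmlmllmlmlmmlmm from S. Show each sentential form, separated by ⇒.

S ⇒ mSm ⇒ mmSmm ⇒ mmlSlmm ⇒ mmlmSmlmm ⇒ mmlmmSmmlmm ⇒ mmlmmlSlmmlmm ⇒ mmlmmlmSmlmmlmm ⇒ mmlmmlmlSlmlmmlmm ⇒ mmlmmlmlmSmlmlmmlmm ⇒ mmlmmlmlmlSlmlmlmmlmm ⇒ mmlmmlmlmllmlmlmmlmm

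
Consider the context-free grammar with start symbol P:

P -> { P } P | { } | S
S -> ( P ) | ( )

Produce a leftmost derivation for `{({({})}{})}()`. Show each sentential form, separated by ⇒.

P ⇒ {P}P ⇒ {S}P ⇒ {(P)}P ⇒ {({P}P)}P ⇒ {({S}P)}P ⇒ {({(P)}P)}P ⇒ {({({})}P)}P ⇒ {({({})}{})}P ⇒ {({({})}{})}S ⇒ {({({})}{})}()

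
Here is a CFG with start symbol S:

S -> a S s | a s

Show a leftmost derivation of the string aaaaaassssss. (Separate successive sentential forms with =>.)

S => aSs => aaSss => aaaSsss => aaaaSssss => aaaaaSsssss => aaaaaassssss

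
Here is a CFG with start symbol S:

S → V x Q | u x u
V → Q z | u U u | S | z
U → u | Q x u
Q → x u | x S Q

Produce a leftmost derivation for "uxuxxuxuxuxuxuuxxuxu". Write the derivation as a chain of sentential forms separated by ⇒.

S ⇒ VxQ   [S → V x Q]
VxQ ⇒ SxQ   [V → S]
SxQ ⇒ uxuxQ   [S → u x u]
uxuxQ ⇒ uxuxxSQ   [Q → x S Q]
uxuxxSQ ⇒ uxuxxVxQQ   [S → V x Q]
uxuxxVxQQ ⇒ uxuxxuUuxQQ   [V → u U u]
uxuxxuUuxQQ ⇒ uxuxxuQxuuxQQ   [U → Q x u]
uxuxxuQxuuxQQ ⇒ uxuxxuxSQxuuxQQ   [Q → x S Q]
uxuxxuxSQxuuxQQ ⇒ uxuxxuxuxuQxuuxQQ   [S → u x u]
uxuxxuxuxuQxuuxQQ ⇒ uxuxxuxuxuxuxuuxQQ   [Q → x u]
uxuxxuxuxuxuxuuxQQ ⇒ uxuxxuxuxuxuxuuxxuQ   [Q → x u]
uxuxxuxuxuxuxuuxxuQ ⇒ uxuxxuxuxuxuxuuxxuxu   [Q → x u]

S ⇒ VxQ ⇒ SxQ ⇒ uxuxQ ⇒ uxuxxSQ ⇒ uxuxxVxQQ ⇒ uxuxxuUuxQQ ⇒ uxuxxuQxuuxQQ ⇒ uxuxxuxSQxuuxQQ ⇒ uxuxxuxuxuQxuuxQQ ⇒ uxuxxuxuxuxuxuuxQQ ⇒ uxuxxuxuxuxuxuuxxuQ ⇒ uxuxxuxuxuxuxuuxxuxu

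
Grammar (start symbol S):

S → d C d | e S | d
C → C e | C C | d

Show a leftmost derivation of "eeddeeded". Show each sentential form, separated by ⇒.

S ⇒ eS   [S → e S]
eS ⇒ eeS   [S → e S]
eeS ⇒ eedCd   [S → d C d]
eedCd ⇒ eedCed   [C → C e]
eedCed ⇒ eedCCed   [C → C C]
eedCCed ⇒ eedCeCed   [C → C e]
eedCeCed ⇒ eedCeeCed   [C → C e]
eedCeeCed ⇒ eeddeeCed   [C → d]
eeddeeCed ⇒ eeddeeded   [C → d]

S⇒eS⇒eeS⇒eedCd⇒eedCed⇒eedCCed⇒eedCeCed⇒eedCeeCed⇒eeddeeCed⇒eeddeeded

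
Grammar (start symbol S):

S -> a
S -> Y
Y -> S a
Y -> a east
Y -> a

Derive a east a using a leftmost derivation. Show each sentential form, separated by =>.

S => Y   [S -> Y]
Y => S a   [Y -> S a]
S a => Y a   [S -> Y]
Y a => a east a   [Y -> a east]

S => Y => S a => Y a => a east a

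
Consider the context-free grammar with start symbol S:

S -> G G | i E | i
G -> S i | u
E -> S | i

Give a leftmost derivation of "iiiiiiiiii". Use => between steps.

S => GG   [S -> G G]
GG => SiG   [G -> S i]
SiG => GGiG   [S -> G G]
GGiG => SiGiG   [G -> S i]
SiGiG => iEiGiG   [S -> i E]
iEiGiG => iiiGiG   [E -> i]
iiiGiG => iiiSiiG   [G -> S i]
iiiSiiG => iiiiEiiG   [S -> i E]
iiiiEiiG => iiiiiiiG   [E -> i]
iiiiiiiG => iiiiiiiSi   [G -> S i]
iiiiiiiSi => iiiiiiiiEi   [S -> i E]
iiiiiiiiEi => iiiiiiiiii   [E -> i]

S => GG => SiG => GGiG => SiGiG => iEiGiG => iiiGiG => iiiSiiG => iiiiEiiG => iiiiiiiG => iiiiiiiSi => iiiiiiiiEi => iiiiiiiiii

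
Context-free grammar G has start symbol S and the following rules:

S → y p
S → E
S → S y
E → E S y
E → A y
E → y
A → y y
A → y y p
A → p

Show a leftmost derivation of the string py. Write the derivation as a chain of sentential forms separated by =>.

S=>E=>Ay=>py

S => E   [S → E]
E => Ay   [E → A y]
Ay => py   [A → p]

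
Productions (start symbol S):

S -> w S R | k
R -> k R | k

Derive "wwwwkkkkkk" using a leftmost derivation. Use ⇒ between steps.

S ⇒ wSR ⇒ wwSRR ⇒ wwwSRRR ⇒ wwwwSRRRR ⇒ wwwwkRRRR ⇒ wwwwkkRRRR ⇒ wwwwkkkRRR ⇒ wwwwkkkkRR ⇒ wwwwkkkkkR ⇒ wwwwkkkkkk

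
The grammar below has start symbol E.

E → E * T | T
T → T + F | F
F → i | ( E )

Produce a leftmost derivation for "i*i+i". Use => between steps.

E => E*T   [E → E * T]
E*T => T*T   [E → T]
T*T => F*T   [T → F]
F*T => i*T   [F → i]
i*T => i*T+F   [T → T + F]
i*T+F => i*F+F   [T → F]
i*F+F => i*i+F   [F → i]
i*i+F => i*i+i   [F → i]

E=>E*T=>T*T=>F*T=>i*T=>i*T+F=>i*F+F=>i*i+F=>i*i+i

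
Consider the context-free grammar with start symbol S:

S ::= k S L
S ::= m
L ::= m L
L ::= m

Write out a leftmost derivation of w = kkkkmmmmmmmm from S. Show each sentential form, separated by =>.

S => kSL   [S ::= k S L]
kSL => kkSLL   [S ::= k S L]
kkSLL => kkkSLLL   [S ::= k S L]
kkkSLLL => kkkkSLLLL   [S ::= k S L]
kkkkSLLLL => kkkkmLLLL   [S ::= m]
kkkkmLLLL => kkkkmmLLLL   [L ::= m L]
kkkkmmLLLL => kkkkmmmLLLL   [L ::= m L]
kkkkmmmLLLL => kkkkmmmmLLLL   [L ::= m L]
kkkkmmmmLLLL => kkkkmmmmmLLL   [L ::= m]
kkkkmmmmmLLL => kkkkmmmmmmLL   [L ::= m]
kkkkmmmmmmLL => kkkkmmmmmmmL   [L ::= m]
kkkkmmmmmmmL => kkkkmmmmmmmm   [L ::= m]

S=>kSL=>kkSLL=>kkkSLLL=>kkkkSLLLL=>kkkkmLLLL=>kkkkmmLLLL=>kkkkmmmLLLL=>kkkkmmmmLLLL=>kkkkmmmmmLLL=>kkkkmmmmmmLL=>kkkkmmmmmmmL=>kkkkmmmmmmmm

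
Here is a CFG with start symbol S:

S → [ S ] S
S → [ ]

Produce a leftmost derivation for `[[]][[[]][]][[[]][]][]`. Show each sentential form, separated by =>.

S => [S]S => [[]]S => [[]][S]S => [[]][[S]S]S => [[]][[[]]S]S => [[]][[[]][]]S => [[]][[[]][]][S]S => [[]][[[]][]][[S]S]S => [[]][[[]][]][[[]]S]S => [[]][[[]][]][[[]][]]S => [[]][[[]][]][[[]][]][]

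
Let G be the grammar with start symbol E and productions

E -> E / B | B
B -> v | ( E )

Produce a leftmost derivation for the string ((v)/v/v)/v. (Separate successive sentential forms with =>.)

E => E/B => B/B => (E)/B => (E/B)/B => (E/B/B)/B => (B/B/B)/B => ((E)/B/B)/B => ((B)/B/B)/B => ((v)/B/B)/B => ((v)/v/B)/B => ((v)/v/v)/B => ((v)/v/v)/v

E => E/B   [E -> E / B]
E/B => B/B   [E -> B]
B/B => (E)/B   [B -> ( E )]
(E)/B => (E/B)/B   [E -> E / B]
(E/B)/B => (E/B/B)/B   [E -> E / B]
(E/B/B)/B => (B/B/B)/B   [E -> B]
(B/B/B)/B => ((E)/B/B)/B   [B -> ( E )]
((E)/B/B)/B => ((B)/B/B)/B   [E -> B]
((B)/B/B)/B => ((v)/B/B)/B   [B -> v]
((v)/B/B)/B => ((v)/v/B)/B   [B -> v]
((v)/v/B)/B => ((v)/v/v)/B   [B -> v]
((v)/v/v)/B => ((v)/v/v)/v   [B -> v]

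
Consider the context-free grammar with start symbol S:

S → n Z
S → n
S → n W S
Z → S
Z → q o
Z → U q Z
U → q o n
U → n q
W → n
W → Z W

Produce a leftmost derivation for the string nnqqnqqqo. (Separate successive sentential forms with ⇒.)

S⇒nZ⇒nUqZ⇒nnqqZ⇒nnqqUqZ⇒nnqqnqqZ⇒nnqqnqqqo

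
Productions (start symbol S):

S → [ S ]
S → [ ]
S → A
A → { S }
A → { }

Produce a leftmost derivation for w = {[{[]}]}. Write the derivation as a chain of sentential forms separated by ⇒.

S ⇒ A   [S → A]
A ⇒ {S}   [A → { S }]
{S} ⇒ {[S]}   [S → [ S ]]
{[S]} ⇒ {[A]}   [S → A]
{[A]} ⇒ {[{S}]}   [A → { S }]
{[{S}]} ⇒ {[{[]}]}   [S → [ ]]

S⇒A⇒{S}⇒{[S]}⇒{[A]}⇒{[{S}]}⇒{[{[]}]}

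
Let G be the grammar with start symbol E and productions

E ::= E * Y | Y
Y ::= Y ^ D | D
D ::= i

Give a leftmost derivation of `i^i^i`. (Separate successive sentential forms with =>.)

E => Y => Y^D => Y^D^D => D^D^D => i^D^D => i^i^D => i^i^i

E => Y   [E ::= Y]
Y => Y^D   [Y ::= Y ^ D]
Y^D => Y^D^D   [Y ::= Y ^ D]
Y^D^D => D^D^D   [Y ::= D]
D^D^D => i^D^D   [D ::= i]
i^D^D => i^i^D   [D ::= i]
i^i^D => i^i^i   [D ::= i]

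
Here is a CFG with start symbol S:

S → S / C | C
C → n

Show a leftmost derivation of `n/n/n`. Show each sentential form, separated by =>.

S => S/C   [S → S / C]
S/C => S/C/C   [S → S / C]
S/C/C => C/C/C   [S → C]
C/C/C => n/C/C   [C → n]
n/C/C => n/n/C   [C → n]
n/n/C => n/n/n   [C → n]

S => S/C => S/C/C => C/C/C => n/C/C => n/n/C => n/n/n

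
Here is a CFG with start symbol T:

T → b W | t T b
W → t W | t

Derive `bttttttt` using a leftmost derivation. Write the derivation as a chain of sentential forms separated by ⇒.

T ⇒ bW ⇒ btW ⇒ bttW ⇒ btttW ⇒ bttttW ⇒ btttttW ⇒ bttttttW ⇒ bttttttt

T ⇒ bW   [T → b W]
bW ⇒ btW   [W → t W]
btW ⇒ bttW   [W → t W]
bttW ⇒ btttW   [W → t W]
btttW ⇒ bttttW   [W → t W]
bttttW ⇒ btttttW   [W → t W]
btttttW ⇒ bttttttW   [W → t W]
bttttttW ⇒ bttttttt   [W → t]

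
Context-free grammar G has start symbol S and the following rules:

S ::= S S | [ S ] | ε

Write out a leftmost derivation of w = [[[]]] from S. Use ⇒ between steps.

S ⇒ [S] ⇒ [[S]] ⇒ [[SS]] ⇒ [[[S]S]] ⇒ [[[]S]] ⇒ [[[]]]

S ⇒ [S]   [S ::= [ S ]]
[S] ⇒ [[S]]   [S ::= [ S ]]
[[S]] ⇒ [[SS]]   [S ::= S S]
[[SS]] ⇒ [[[S]S]]   [S ::= [ S ]]
[[[S]S]] ⇒ [[[]S]]   [S ::= ε]
[[[]S]] ⇒ [[[]]]   [S ::= ε]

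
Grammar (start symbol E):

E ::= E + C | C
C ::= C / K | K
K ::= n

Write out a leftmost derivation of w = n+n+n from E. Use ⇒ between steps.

E ⇒ E+C ⇒ E+C+C ⇒ C+C+C ⇒ K+C+C ⇒ n+C+C ⇒ n+K+C ⇒ n+n+C ⇒ n+n+K ⇒ n+n+n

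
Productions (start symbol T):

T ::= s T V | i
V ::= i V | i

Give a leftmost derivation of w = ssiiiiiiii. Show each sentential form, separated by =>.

T => sTV => ssTVV => ssiVV => ssiiVV => ssiiiVV => ssiiiiVV => ssiiiiiVV => ssiiiiiiVV => ssiiiiiiiV => ssiiiiiiii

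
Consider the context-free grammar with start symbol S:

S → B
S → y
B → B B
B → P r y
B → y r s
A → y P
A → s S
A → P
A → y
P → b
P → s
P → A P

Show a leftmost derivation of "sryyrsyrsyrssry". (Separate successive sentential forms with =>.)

S => B   [S → B]
B => BB   [B → B B]
BB => PryB   [B → P r y]
PryB => sryB   [P → s]
sryB => sryBB   [B → B B]
sryBB => sryyrsB   [B → y r s]
sryyrsB => sryyrsBB   [B → B B]
sryyrsBB => sryyrsBBB   [B → B B]
sryyrsBBB => sryyrsyrsBB   [B → y r s]
sryyrsyrsBB => sryyrsyrsyrsB   [B → y r s]
sryyrsyrsyrsB => sryyrsyrsyrsPry   [B → P r y]
sryyrsyrsyrsPry => sryyrsyrsyrssry   [P → s]

S => B => BB => PryB => sryB => sryBB => sryyrsB => sryyrsBB => sryyrsBBB => sryyrsyrsBB => sryyrsyrsyrsB => sryyrsyrsyrsPry => sryyrsyrsyrssry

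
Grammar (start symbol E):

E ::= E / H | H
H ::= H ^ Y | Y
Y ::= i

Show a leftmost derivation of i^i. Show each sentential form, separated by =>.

E => H => H^Y => Y^Y => i^Y => i^i

E => H   [E ::= H]
H => H^Y   [H ::= H ^ Y]
H^Y => Y^Y   [H ::= Y]
Y^Y => i^Y   [Y ::= i]
i^Y => i^i   [Y ::= i]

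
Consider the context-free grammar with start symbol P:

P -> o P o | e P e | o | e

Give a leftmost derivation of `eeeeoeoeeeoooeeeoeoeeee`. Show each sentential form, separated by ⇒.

P ⇒ ePe   [P -> e P e]
ePe ⇒ eePee   [P -> e P e]
eePee ⇒ eeePeee   [P -> e P e]
eeePeee ⇒ eeeePeeee   [P -> e P e]
eeeePeeee ⇒ eeeeoPoeeee   [P -> o P o]
eeeeoPoeeee ⇒ eeeeoePeoeeee   [P -> e P e]
eeeeoePeoeeee ⇒ eeeeoeoPoeoeeee   [P -> o P o]
eeeeoeoPoeoeeee ⇒ eeeeoeoePeoeoeeee   [P -> e P e]
eeeeoeoePeoeoeeee ⇒ eeeeoeoeePeeoeoeeee   [P -> e P e]
eeeeoeoeePeeoeoeeee ⇒ eeeeoeoeeePeeeoeoeeee   [P -> e P e]
eeeeoeoeeePeeeoeoeeee ⇒ eeeeoeoeeeoPoeeeoeoeeee   [P -> o P o]
eeeeoeoeeeoPoeeeoeoeeee ⇒ eeeeoeoeeeoooeeeoeoeeee   [P -> o]

P⇒ePe⇒eePee⇒eeePeee⇒eeeePeeee⇒eeeeoPoeeee⇒eeeeoePeoeeee⇒eeeeoeoPoeoeeee⇒eeeeoeoePeoeoeeee⇒eeeeoeoeePeeoeoeeee⇒eeeeoeoeeePeeeoeoeeee⇒eeeeoeoeeeoPoeeeoeoeeee⇒eeeeoeoeeeoooeeeoeoeeee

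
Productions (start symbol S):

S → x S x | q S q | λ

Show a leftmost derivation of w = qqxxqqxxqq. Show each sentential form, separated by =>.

S => qSq   [S → q S q]
qSq => qqSqq   [S → q S q]
qqSqq => qqxSxqq   [S → x S x]
qqxSxqq => qqxxSxxqq   [S → x S x]
qqxxSxxqq => qqxxqSqxxqq   [S → q S q]
qqxxqSqxxqq => qqxxqqxxqq   [S → λ]

S => qSq => qqSqq => qqxSxqq => qqxxSxxqq => qqxxqSqxxqq => qqxxqqxxqq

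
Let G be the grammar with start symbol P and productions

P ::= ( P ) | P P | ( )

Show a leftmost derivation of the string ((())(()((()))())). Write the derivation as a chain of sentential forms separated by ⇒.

P ⇒ (P)   [P ::= ( P )]
(P) ⇒ (PP)   [P ::= P P]
(PP) ⇒ ((P)P)   [P ::= ( P )]
((P)P) ⇒ ((())P)   [P ::= ( )]
((())P) ⇒ ((())(P))   [P ::= ( P )]
((())(P)) ⇒ ((())(PP))   [P ::= P P]
((())(PP)) ⇒ ((())(PPP))   [P ::= P P]
((())(PPP)) ⇒ ((())(()PP))   [P ::= ( )]
((())(()PP)) ⇒ ((())(()(P)P))   [P ::= ( P )]
((())(()(P)P)) ⇒ ((())(()((P))P))   [P ::= ( P )]
((())(()((P))P)) ⇒ ((())(()((()))P))   [P ::= ( )]
((())(()((()))P)) ⇒ ((())(()((()))()))   [P ::= ( )]

P⇒(P)⇒(PP)⇒((P)P)⇒((())P)⇒((())(P))⇒((())(PP))⇒((())(PPP))⇒((())(()PP))⇒((())(()(P)P))⇒((())(()((P))P))⇒((())(()((()))P))⇒((())(()((()))()))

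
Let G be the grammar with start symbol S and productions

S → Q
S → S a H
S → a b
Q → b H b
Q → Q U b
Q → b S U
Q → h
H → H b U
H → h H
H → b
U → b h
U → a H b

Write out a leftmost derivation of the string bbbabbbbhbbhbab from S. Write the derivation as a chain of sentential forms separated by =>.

S => SaH   [S → S a H]
SaH => QaH   [S → Q]
QaH => QUbaH   [Q → Q U b]
QUbaH => bHbUbaH   [Q → b H b]
bHbUbaH => bHbUbUbaH   [H → H b U]
bHbUbUbaH => bHbUbUbUbaH   [H → H b U]
bHbUbUbUbaH => bbbUbUbUbaH   [H → b]
bbbUbUbUbaH => bbbaHbbUbUbaH   [U → a H b]
bbbaHbbUbUbaH => bbbabbbUbUbaH   [H → b]
bbbabbbUbUbaH => bbbabbbbhbUbaH   [U → b h]
bbbabbbbhbUbaH => bbbabbbbhbbhbaH   [U → b h]
bbbabbbbhbbhbaH => bbbabbbbhbbhbab   [H → b]

S => SaH => QaH => QUbaH => bHbUbaH => bHbUbUbaH => bHbUbUbUbaH => bbbUbUbUbaH => bbbaHbbUbUbaH => bbbabbbUbUbaH => bbbabbbbhbUbaH => bbbabbbbhbbhbaH => bbbabbbbhbbhbab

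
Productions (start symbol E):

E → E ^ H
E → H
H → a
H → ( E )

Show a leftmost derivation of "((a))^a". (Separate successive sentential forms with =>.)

E => E^H => H^H => (E)^H => (H)^H => ((E))^H => ((H))^H => ((a))^H => ((a))^a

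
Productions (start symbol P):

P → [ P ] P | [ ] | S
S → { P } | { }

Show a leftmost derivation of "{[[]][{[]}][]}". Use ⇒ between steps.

P ⇒ S   [P → S]
S ⇒ {P}   [S → { P }]
{P} ⇒ {[P]P}   [P → [ P ] P]
{[P]P} ⇒ {[[]]P}   [P → [ ]]
{[[]]P} ⇒ {[[]][P]P}   [P → [ P ] P]
{[[]][P]P} ⇒ {[[]][S]P}   [P → S]
{[[]][S]P} ⇒ {[[]][{P}]P}   [S → { P }]
{[[]][{P}]P} ⇒ {[[]][{[]}]P}   [P → [ ]]
{[[]][{[]}]P} ⇒ {[[]][{[]}][]}   [P → [ ]]

P ⇒ S ⇒ {P} ⇒ {[P]P} ⇒ {[[]]P} ⇒ {[[]][P]P} ⇒ {[[]][S]P} ⇒ {[[]][{P}]P} ⇒ {[[]][{[]}]P} ⇒ {[[]][{[]}][]}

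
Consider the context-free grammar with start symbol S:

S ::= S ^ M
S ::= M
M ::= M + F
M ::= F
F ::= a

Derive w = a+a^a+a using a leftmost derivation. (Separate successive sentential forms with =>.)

S => S^M => M^M => M+F^M => F+F^M => a+F^M => a+a^M => a+a^M+F => a+a^F+F => a+a^a+F => a+a^a+a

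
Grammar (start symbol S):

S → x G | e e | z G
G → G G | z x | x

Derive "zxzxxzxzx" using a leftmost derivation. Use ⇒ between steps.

S ⇒ zG   [S → z G]
zG ⇒ zGG   [G → G G]
zGG ⇒ zGGG   [G → G G]
zGGG ⇒ zGGGG   [G → G G]
zGGGG ⇒ zxGGG   [G → x]
zxGGG ⇒ zxzxGG   [G → z x]
zxzxGG ⇒ zxzxGGG   [G → G G]
zxzxGGG ⇒ zxzxxGG   [G → x]
zxzxxGG ⇒ zxzxxzxG   [G → z x]
zxzxxzxG ⇒ zxzxxzxzx   [G → z x]

S ⇒ zG ⇒ zGG ⇒ zGGG ⇒ zGGGG ⇒ zxGGG ⇒ zxzxGG ⇒ zxzxGGG ⇒ zxzxxGG ⇒ zxzxxzxG ⇒ zxzxxzxzx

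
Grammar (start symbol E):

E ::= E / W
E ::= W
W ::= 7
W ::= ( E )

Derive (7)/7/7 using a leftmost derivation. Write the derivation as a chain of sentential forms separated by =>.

E=>E/W=>E/W/W=>W/W/W=>(E)/W/W=>(W)/W/W=>(7)/W/W=>(7)/7/W=>(7)/7/7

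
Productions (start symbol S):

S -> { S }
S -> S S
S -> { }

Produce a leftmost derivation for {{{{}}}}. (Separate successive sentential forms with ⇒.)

S ⇒ {S} ⇒ {{S}} ⇒ {{{S}}} ⇒ {{{{}}}}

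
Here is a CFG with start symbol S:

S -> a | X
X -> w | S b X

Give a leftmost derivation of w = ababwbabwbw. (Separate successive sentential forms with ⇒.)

S⇒X⇒SbX⇒abX⇒abSbX⇒ababX⇒ababSbX⇒ababXbX⇒ababwbX⇒ababwbSbX⇒ababwbXbX⇒ababwbSbXbX⇒ababwbabXbX⇒ababwbabwbX⇒ababwbabwbw

S ⇒ X   [S -> X]
X ⇒ SbX   [X -> S b X]
SbX ⇒ abX   [S -> a]
abX ⇒ abSbX   [X -> S b X]
abSbX ⇒ ababX   [S -> a]
ababX ⇒ ababSbX   [X -> S b X]
ababSbX ⇒ ababXbX   [S -> X]
ababXbX ⇒ ababwbX   [X -> w]
ababwbX ⇒ ababwbSbX   [X -> S b X]
ababwbSbX ⇒ ababwbXbX   [S -> X]
ababwbXbX ⇒ ababwbSbXbX   [X -> S b X]
ababwbSbXbX ⇒ ababwbabXbX   [S -> a]
ababwbabXbX ⇒ ababwbabwbX   [X -> w]
ababwbabwbX ⇒ ababwbabwbw   [X -> w]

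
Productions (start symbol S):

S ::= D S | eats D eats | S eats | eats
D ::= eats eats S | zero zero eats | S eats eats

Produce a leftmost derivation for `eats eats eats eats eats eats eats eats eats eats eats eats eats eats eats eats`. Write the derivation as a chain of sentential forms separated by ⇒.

S ⇒ D S ⇒ S eats eats S ⇒ eats eats eats S ⇒ eats eats eats eats D eats ⇒ eats eats eats eats eats eats S eats ⇒ eats eats eats eats eats eats eats D eats eats ⇒ eats eats eats eats eats eats eats S eats eats eats eats ⇒ eats eats eats eats eats eats eats eats D eats eats eats eats eats ⇒ eats eats eats eats eats eats eats eats S eats eats eats eats eats eats eats ⇒ eats eats eats eats eats eats eats eats eats eats eats eats eats eats eats eats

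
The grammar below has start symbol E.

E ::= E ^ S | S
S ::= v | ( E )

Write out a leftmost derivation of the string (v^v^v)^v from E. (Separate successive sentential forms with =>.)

E=>E^S=>S^S=>(E)^S=>(E^S)^S=>(E^S^S)^S=>(S^S^S)^S=>(v^S^S)^S=>(v^v^S)^S=>(v^v^v)^S=>(v^v^v)^v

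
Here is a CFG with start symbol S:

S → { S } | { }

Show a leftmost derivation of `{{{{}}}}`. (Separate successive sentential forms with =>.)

S => {S}   [S → { S }]
{S} => {{S}}   [S → { S }]
{{S}} => {{{S}}}   [S → { S }]
{{{S}}} => {{{{}}}}   [S → { }]

S => {S} => {{S}} => {{{S}}} => {{{{}}}}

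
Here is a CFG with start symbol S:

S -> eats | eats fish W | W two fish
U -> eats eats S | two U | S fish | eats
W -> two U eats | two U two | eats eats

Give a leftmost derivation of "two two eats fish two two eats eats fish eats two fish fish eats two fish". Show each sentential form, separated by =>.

S => W two fish => two U eats two fish => two S fish eats two fish => two W two fish fish eats two fish => two two U eats two fish fish eats two fish => two two S fish eats two fish fish eats two fish => two two eats fish W fish eats two fish fish eats two fish => two two eats fish two U eats fish eats two fish fish eats two fish => two two eats fish two two U eats fish eats two fish fish eats two fish => two two eats fish two two eats eats fish eats two fish fish eats two fish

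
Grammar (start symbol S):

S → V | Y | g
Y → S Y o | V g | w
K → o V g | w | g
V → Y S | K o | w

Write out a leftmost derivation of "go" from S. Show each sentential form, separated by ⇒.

S ⇒ V ⇒ Ko ⇒ go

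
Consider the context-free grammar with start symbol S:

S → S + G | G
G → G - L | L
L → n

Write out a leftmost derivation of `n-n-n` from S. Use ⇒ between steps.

S ⇒ G   [S → G]
G ⇒ G-L   [G → G - L]
G-L ⇒ G-L-L   [G → G - L]
G-L-L ⇒ L-L-L   [G → L]
L-L-L ⇒ n-L-L   [L → n]
n-L-L ⇒ n-n-L   [L → n]
n-n-L ⇒ n-n-n   [L → n]

S ⇒ G ⇒ G-L ⇒ G-L-L ⇒ L-L-L ⇒ n-L-L ⇒ n-n-L ⇒ n-n-n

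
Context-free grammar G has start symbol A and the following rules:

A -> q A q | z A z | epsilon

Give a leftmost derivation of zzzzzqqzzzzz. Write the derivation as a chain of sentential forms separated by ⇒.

A ⇒ zAz   [A -> z A z]
zAz ⇒ zzAzz   [A -> z A z]
zzAzz ⇒ zzzAzzz   [A -> z A z]
zzzAzzz ⇒ zzzzAzzzz   [A -> z A z]
zzzzAzzzz ⇒ zzzzzAzzzzz   [A -> z A z]
zzzzzAzzzzz ⇒ zzzzzqAqzzzzz   [A -> q A q]
zzzzzqAqzzzzz ⇒ zzzzzqqzzzzz   [A -> epsilon]

A ⇒ zAz ⇒ zzAzz ⇒ zzzAzzz ⇒ zzzzAzzzz ⇒ zzzzzAzzzzz ⇒ zzzzzqAqzzzzz ⇒ zzzzzqqzzzzz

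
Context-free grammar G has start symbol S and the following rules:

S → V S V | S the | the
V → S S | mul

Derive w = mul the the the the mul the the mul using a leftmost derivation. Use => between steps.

S => V S V => S S S V => V S V S S V => mul S V S S V => mul S the V S S V => mul S the the V S S V => mul S the the the V S S V => mul the the the the V S S V => mul the the the the mul S S V => mul the the the the mul the S V => mul the the the the mul the the V => mul the the the the mul the the mul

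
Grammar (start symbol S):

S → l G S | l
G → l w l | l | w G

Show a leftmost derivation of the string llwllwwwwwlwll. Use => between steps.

S => lGS   [S → l G S]
lGS => llwlS   [G → l w l]
llwlS => llwllGS   [S → l G S]
llwllGS => llwllwGS   [G → w G]
llwllwGS => llwllwwGS   [G → w G]
llwllwwGS => llwllwwwGS   [G → w G]
llwllwwwGS => llwllwwwwGS   [G → w G]
llwllwwwwGS => llwllwwwwwGS   [G → w G]
llwllwwwwwGS => llwllwwwwwlwlS   [G → l w l]
llwllwwwwwlwlS => llwllwwwwwlwll   [S → l]

S=>lGS=>llwlS=>llwllGS=>llwllwGS=>llwllwwGS=>llwllwwwGS=>llwllwwwwGS=>llwllwwwwwGS=>llwllwwwwwlwlS=>llwllwwwwwlwll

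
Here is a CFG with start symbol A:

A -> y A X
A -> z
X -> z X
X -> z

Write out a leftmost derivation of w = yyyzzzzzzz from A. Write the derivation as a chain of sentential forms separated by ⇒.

A ⇒ yAX ⇒ yyAXX ⇒ yyyAXXX ⇒ yyyzXXX ⇒ yyyzzXXX ⇒ yyyzzzXXX ⇒ yyyzzzzXXX ⇒ yyyzzzzzXX ⇒ yyyzzzzzzX ⇒ yyyzzzzzzz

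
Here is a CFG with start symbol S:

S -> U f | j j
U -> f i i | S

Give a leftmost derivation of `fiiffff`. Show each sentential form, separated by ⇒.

S ⇒ Uf   [S -> U f]
Uf ⇒ Sf   [U -> S]
Sf ⇒ Uff   [S -> U f]
Uff ⇒ Sff   [U -> S]
Sff ⇒ Ufff   [S -> U f]
Ufff ⇒ Sfff   [U -> S]
Sfff ⇒ Uffff   [S -> U f]
Uffff ⇒ fiiffff   [U -> f i i]

S⇒Uf⇒Sf⇒Uff⇒Sff⇒Ufff⇒Sfff⇒Uffff⇒fiiffff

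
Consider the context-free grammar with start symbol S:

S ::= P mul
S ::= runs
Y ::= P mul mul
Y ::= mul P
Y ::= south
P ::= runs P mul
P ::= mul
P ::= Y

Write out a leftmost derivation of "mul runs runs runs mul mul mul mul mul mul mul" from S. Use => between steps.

S => P mul   [S ::= P mul]
P mul => Y mul   [P ::= Y]
Y mul => mul P mul   [Y ::= mul P]
mul P mul => mul runs P mul mul   [P ::= runs P mul]
mul runs P mul mul => mul runs runs P mul mul mul   [P ::= runs P mul]
mul runs runs P mul mul mul => mul runs runs Y mul mul mul   [P ::= Y]
mul runs runs Y mul mul mul => mul runs runs P mul mul mul mul mul   [Y ::= P mul mul]
mul runs runs P mul mul mul mul mul => mul runs runs runs P mul mul mul mul mul mul   [P ::= runs P mul]
mul runs runs runs P mul mul mul mul mul mul => mul runs runs runs mul mul mul mul mul mul mul   [P ::= mul]

S => P mul => Y mul => mul P mul => mul runs P mul mul => mul runs runs P mul mul mul => mul runs runs Y mul mul mul => mul runs runs P mul mul mul mul mul => mul runs runs runs P mul mul mul mul mul mul => mul runs runs runs mul mul mul mul mul mul mul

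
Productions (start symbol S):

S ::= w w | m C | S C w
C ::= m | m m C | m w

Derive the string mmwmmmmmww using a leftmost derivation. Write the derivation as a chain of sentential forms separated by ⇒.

S⇒SCw⇒mCCw⇒mmwCw⇒mmwmmCw⇒mmwmmmmCw⇒mmwmmmmmww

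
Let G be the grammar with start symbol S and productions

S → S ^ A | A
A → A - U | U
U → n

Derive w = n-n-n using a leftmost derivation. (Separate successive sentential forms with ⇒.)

S ⇒ A ⇒ A-U ⇒ A-U-U ⇒ U-U-U ⇒ n-U-U ⇒ n-n-U ⇒ n-n-n

S ⇒ A   [S → A]
A ⇒ A-U   [A → A - U]
A-U ⇒ A-U-U   [A → A - U]
A-U-U ⇒ U-U-U   [A → U]
U-U-U ⇒ n-U-U   [U → n]
n-U-U ⇒ n-n-U   [U → n]
n-n-U ⇒ n-n-n   [U → n]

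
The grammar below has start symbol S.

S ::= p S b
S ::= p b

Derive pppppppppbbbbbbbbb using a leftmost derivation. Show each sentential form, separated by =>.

S => pSb => ppSbb => pppSbbb => ppppSbbbb => pppppSbbbbb => ppppppSbbbbbb => pppppppSbbbbbbb => ppppppppSbbbbbbbb => pppppppppbbbbbbbbb

S => pSb   [S ::= p S b]
pSb => ppSbb   [S ::= p S b]
ppSbb => pppSbbb   [S ::= p S b]
pppSbbb => ppppSbbbb   [S ::= p S b]
ppppSbbbb => pppppSbbbbb   [S ::= p S b]
pppppSbbbbb => ppppppSbbbbbb   [S ::= p S b]
ppppppSbbbbbb => pppppppSbbbbbbb   [S ::= p S b]
pppppppSbbbbbbb => ppppppppSbbbbbbbb   [S ::= p S b]
ppppppppSbbbbbbbb => pppppppppbbbbbbbbb   [S ::= p b]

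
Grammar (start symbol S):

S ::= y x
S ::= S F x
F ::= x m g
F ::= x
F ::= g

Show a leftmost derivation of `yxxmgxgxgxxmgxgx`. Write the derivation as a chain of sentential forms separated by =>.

S => SFx   [S ::= S F x]
SFx => SFxFx   [S ::= S F x]
SFxFx => SFxFxFx   [S ::= S F x]
SFxFxFx => SFxFxFxFx   [S ::= S F x]
SFxFxFxFx => SFxFxFxFxFx   [S ::= S F x]
SFxFxFxFxFx => yxFxFxFxFxFx   [S ::= y x]
yxFxFxFxFxFx => yxxmgxFxFxFxFx   [F ::= x m g]
yxxmgxFxFxFxFx => yxxmgxgxFxFxFx   [F ::= g]
yxxmgxgxFxFxFx => yxxmgxgxgxFxFx   [F ::= g]
yxxmgxgxgxFxFx => yxxmgxgxgxxmgxFx   [F ::= x m g]
yxxmgxgxgxxmgxFx => yxxmgxgxgxxmgxgx   [F ::= g]

S=>SFx=>SFxFx=>SFxFxFx=>SFxFxFxFx=>SFxFxFxFxFx=>yxFxFxFxFxFx=>yxxmgxFxFxFxFx=>yxxmgxgxFxFxFx=>yxxmgxgxgxFxFx=>yxxmgxgxgxxmgxFx=>yxxmgxgxgxxmgxgx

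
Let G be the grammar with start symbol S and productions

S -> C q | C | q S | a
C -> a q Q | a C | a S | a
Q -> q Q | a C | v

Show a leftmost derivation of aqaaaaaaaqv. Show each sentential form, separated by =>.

S=>C=>aqQ=>aqaC=>aqaaC=>aqaaaS=>aqaaaC=>aqaaaaC=>aqaaaaaC=>aqaaaaaaS=>aqaaaaaaC=>aqaaaaaaaqQ=>aqaaaaaaaqv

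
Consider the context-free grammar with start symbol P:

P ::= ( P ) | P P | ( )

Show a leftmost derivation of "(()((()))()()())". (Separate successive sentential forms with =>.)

P => (P)   [P ::= ( P )]
(P) => (PP)   [P ::= P P]
(PP) => (PPP)   [P ::= P P]
(PPP) => (()PP)   [P ::= ( )]
(()PP) => (()PPP)   [P ::= P P]
(()PPP) => (()PPPP)   [P ::= P P]
(()PPPP) => (()(P)PPP)   [P ::= ( P )]
(()(P)PPP) => (()((P))PPP)   [P ::= ( P )]
(()((P))PPP) => (()((()))PPP)   [P ::= ( )]
(()((()))PPP) => (()((()))()PP)   [P ::= ( )]
(()((()))()PP) => (()((()))()()P)   [P ::= ( )]
(()((()))()()P) => (()((()))()()())   [P ::= ( )]

P => (P) => (PP) => (PPP) => (()PP) => (()PPP) => (()PPPP) => (()(P)PPP) => (()((P))PPP) => (()((()))PPP) => (()((()))()PP) => (()((()))()()P) => (()((()))()()())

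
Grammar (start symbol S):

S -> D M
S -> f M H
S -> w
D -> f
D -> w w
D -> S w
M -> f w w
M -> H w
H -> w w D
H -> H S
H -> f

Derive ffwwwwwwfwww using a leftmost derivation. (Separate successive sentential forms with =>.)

S => fMH => ffwwH => ffwwwwD => ffwwwwSw => ffwwwwDMw => ffwwwwSwMw => ffwwwwwwMw => ffwwwwwwfwww

S => fMH   [S -> f M H]
fMH => ffwwH   [M -> f w w]
ffwwH => ffwwwwD   [H -> w w D]
ffwwwwD => ffwwwwSw   [D -> S w]
ffwwwwSw => ffwwwwDMw   [S -> D M]
ffwwwwDMw => ffwwwwSwMw   [D -> S w]
ffwwwwSwMw => ffwwwwwwMw   [S -> w]
ffwwwwwwMw => ffwwwwwwfwww   [M -> f w w]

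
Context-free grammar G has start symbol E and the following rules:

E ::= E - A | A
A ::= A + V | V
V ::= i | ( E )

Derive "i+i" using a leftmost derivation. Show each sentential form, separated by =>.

E => A => A+V => V+V => i+V => i+i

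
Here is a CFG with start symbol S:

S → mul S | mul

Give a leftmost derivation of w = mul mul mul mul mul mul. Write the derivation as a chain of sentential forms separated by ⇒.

S ⇒ mul S   [S → mul S]
mul S ⇒ mul mul S   [S → mul S]
mul mul S ⇒ mul mul mul S   [S → mul S]
mul mul mul S ⇒ mul mul mul mul S   [S → mul S]
mul mul mul mul S ⇒ mul mul mul mul mul S   [S → mul S]
mul mul mul mul mul S ⇒ mul mul mul mul mul mul   [S → mul]

S ⇒ mul S ⇒ mul mul S ⇒ mul mul mul S ⇒ mul mul mul mul S ⇒ mul mul mul mul mul S ⇒ mul mul mul mul mul mul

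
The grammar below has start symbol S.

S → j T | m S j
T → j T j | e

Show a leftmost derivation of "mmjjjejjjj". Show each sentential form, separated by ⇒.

S ⇒ mSj   [S → m S j]
mSj ⇒ mmSjj   [S → m S j]
mmSjj ⇒ mmjTjj   [S → j T]
mmjTjj ⇒ mmjjTjjj   [T → j T j]
mmjjTjjj ⇒ mmjjjTjjjj   [T → j T j]
mmjjjTjjjj ⇒ mmjjjejjjj   [T → e]

S ⇒ mSj ⇒ mmSjj ⇒ mmjTjj ⇒ mmjjTjjj ⇒ mmjjjTjjjj ⇒ mmjjjejjjj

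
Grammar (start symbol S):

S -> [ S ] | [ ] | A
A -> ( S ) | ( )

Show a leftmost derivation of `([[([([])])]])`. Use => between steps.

S => A   [S -> A]
A => (S)   [A -> ( S )]
(S) => ([S])   [S -> [ S ]]
([S]) => ([[S]])   [S -> [ S ]]
([[S]]) => ([[A]])   [S -> A]
([[A]]) => ([[(S)]])   [A -> ( S )]
([[(S)]]) => ([[([S])]])   [S -> [ S ]]
([[([S])]]) => ([[([A])]])   [S -> A]
([[([A])]]) => ([[([(S)])]])   [A -> ( S )]
([[([(S)])]]) => ([[([([])])]])   [S -> [ ]]

S => A => (S) => ([S]) => ([[S]]) => ([[A]]) => ([[(S)]]) => ([[([S])]]) => ([[([A])]]) => ([[([(S)])]]) => ([[([([])])]])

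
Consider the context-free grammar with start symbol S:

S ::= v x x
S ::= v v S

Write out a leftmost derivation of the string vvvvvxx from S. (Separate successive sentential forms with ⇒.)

S ⇒ vvS   [S ::= v v S]
vvS ⇒ vvvvS   [S ::= v v S]
vvvvS ⇒ vvvvvxx   [S ::= v x x]

S⇒vvS⇒vvvvS⇒vvvvvxx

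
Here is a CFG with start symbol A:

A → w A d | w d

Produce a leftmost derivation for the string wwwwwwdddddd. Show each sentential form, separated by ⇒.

A ⇒ wAd ⇒ wwAdd ⇒ wwwAddd ⇒ wwwwAdddd ⇒ wwwwwAddddd ⇒ wwwwwwdddddd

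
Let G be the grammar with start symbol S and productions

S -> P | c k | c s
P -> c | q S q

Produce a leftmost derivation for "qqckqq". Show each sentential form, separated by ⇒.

S⇒P⇒qSq⇒qPq⇒qqSqq⇒qqckqq

S ⇒ P   [S -> P]
P ⇒ qSq   [P -> q S q]
qSq ⇒ qPq   [S -> P]
qPq ⇒ qqSqq   [P -> q S q]
qqSqq ⇒ qqckqq   [S -> c k]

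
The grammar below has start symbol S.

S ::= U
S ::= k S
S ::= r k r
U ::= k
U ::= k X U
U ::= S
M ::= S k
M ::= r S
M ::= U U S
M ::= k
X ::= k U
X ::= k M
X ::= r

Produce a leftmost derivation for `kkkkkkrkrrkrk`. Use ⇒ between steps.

S⇒kS⇒kkS⇒kkU⇒kkkXU⇒kkkkMU⇒kkkkUUSU⇒kkkkkUSU⇒kkkkkSSU⇒kkkkkkSSU⇒kkkkkkrkrSU⇒kkkkkkrkrrkrU⇒kkkkkkrkrrkrk

S ⇒ kS   [S ::= k S]
kS ⇒ kkS   [S ::= k S]
kkS ⇒ kkU   [S ::= U]
kkU ⇒ kkkXU   [U ::= k X U]
kkkXU ⇒ kkkkMU   [X ::= k M]
kkkkMU ⇒ kkkkUUSU   [M ::= U U S]
kkkkUUSU ⇒ kkkkkUSU   [U ::= k]
kkkkkUSU ⇒ kkkkkSSU   [U ::= S]
kkkkkSSU ⇒ kkkkkkSSU   [S ::= k S]
kkkkkkSSU ⇒ kkkkkkrkrSU   [S ::= r k r]
kkkkkkrkrSU ⇒ kkkkkkrkrrkrU   [S ::= r k r]
kkkkkkrkrrkrU ⇒ kkkkkkrkrrkrk   [U ::= k]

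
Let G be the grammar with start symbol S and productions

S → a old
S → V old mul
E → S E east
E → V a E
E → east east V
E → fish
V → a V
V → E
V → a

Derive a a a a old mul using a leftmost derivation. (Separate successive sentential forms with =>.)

S => V old mul => a V old mul => a a V old mul => a a a V old mul => a a a a old mul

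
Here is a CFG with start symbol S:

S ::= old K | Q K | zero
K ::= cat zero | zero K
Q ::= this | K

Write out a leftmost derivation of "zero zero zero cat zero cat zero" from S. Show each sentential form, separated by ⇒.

S ⇒ Q K   [S ::= Q K]
Q K ⇒ K K   [Q ::= K]
K K ⇒ zero K K   [K ::= zero K]
zero K K ⇒ zero zero K K   [K ::= zero K]
zero zero K K ⇒ zero zero zero K K   [K ::= zero K]
zero zero zero K K ⇒ zero zero zero cat zero K   [K ::= cat zero]
zero zero zero cat zero K ⇒ zero zero zero cat zero cat zero   [K ::= cat zero]

S ⇒ Q K ⇒ K K ⇒ zero K K ⇒ zero zero K K ⇒ zero zero zero K K ⇒ zero zero zero cat zero K ⇒ zero zero zero cat zero cat zero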